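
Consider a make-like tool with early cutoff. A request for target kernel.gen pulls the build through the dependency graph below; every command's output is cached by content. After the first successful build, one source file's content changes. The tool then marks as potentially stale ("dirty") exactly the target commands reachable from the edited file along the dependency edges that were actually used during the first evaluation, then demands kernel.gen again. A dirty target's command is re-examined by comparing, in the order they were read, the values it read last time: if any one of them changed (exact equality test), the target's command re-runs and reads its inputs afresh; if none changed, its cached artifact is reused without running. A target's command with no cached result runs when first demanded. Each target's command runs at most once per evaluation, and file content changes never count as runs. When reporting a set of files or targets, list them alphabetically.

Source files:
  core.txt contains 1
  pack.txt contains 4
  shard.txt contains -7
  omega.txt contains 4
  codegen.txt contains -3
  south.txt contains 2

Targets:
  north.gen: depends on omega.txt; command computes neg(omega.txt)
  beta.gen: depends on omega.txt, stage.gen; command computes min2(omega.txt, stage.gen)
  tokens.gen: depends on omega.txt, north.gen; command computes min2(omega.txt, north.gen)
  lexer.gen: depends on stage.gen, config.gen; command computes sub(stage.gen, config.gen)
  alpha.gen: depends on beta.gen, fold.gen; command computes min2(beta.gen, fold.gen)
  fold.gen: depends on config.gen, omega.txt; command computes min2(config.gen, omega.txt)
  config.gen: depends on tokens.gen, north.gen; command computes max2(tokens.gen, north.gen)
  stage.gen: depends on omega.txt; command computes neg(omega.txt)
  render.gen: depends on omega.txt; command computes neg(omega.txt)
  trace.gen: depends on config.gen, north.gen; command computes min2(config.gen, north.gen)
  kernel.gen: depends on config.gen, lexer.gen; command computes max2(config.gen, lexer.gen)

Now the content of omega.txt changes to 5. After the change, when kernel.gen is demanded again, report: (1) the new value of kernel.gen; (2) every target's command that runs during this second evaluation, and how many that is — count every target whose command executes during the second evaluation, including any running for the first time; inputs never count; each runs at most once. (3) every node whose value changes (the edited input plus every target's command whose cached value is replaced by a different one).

Demanding kernel.gen again yields 0.
6 target commands run: config.gen, kernel.gen, lexer.gen, north.gen, stage.gen, tokens.gen.
The nodes whose values change: config.gen, north.gen, omega.txt, stage.gen, tokens.gen.

First demand of the output computes:
  north.gen = neg(4) = -4
  stage.gen = neg(4) = -4
  tokens.gen = min2(4, -4) = -4
  config.gen = max2(-4, -4) = -4
  lexer.gen = sub(-4, -4) = 0
  kernel.gen = max2(-4, 0) = 0

After the edit, cleaning proceeds:
  north.gen: a read changed (omega.txt 4->5) — executes, giving -5.
  stage.gen: a read changed (omega.txt 4->5) — executes, giving -5.
  tokens.gen: a read changed (omega.txt 4->5; north.gen -4->-5) — executes, giving -5.
  config.gen: a read changed (tokens.gen -4->-5; north.gen -4->-5) — executes, giving -5.
  lexer.gen: a read changed (stage.gen -4->-5; config.gen -4->-5) — executes, giving 0 — identical to its old value.
  kernel.gen: a read changed (config.gen -4->-5) — executes, giving 0 — identical to its old value.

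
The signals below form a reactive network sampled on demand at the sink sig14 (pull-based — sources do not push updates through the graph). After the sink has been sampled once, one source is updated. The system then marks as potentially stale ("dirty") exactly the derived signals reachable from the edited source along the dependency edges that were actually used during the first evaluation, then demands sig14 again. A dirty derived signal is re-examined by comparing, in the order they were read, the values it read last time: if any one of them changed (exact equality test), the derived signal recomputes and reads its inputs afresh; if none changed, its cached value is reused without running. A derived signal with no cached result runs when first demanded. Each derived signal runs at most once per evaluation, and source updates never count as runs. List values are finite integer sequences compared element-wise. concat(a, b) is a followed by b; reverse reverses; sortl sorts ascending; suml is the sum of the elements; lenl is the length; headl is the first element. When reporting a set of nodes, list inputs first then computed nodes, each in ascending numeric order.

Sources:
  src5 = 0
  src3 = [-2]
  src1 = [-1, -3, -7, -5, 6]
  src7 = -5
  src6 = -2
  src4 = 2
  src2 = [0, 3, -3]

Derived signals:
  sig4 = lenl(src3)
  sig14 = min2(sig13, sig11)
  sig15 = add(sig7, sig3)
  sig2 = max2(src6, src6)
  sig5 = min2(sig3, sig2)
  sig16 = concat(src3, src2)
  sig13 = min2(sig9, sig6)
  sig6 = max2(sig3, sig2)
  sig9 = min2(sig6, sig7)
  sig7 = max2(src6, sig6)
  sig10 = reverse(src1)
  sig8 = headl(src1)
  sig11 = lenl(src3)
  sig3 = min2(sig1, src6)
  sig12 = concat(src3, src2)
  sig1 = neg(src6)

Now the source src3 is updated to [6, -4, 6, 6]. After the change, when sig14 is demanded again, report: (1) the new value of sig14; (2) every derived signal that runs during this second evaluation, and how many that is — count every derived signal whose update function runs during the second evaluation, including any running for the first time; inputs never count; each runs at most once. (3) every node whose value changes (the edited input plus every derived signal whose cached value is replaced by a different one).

Initial pass — values computed on the first demand:
  sig1 = neg(-2) = 2
  sig2 = max2(-2, -2) = -2
  sig3 = min2(2, -2) = -2
  sig6 = max2(-2, -2) = -2
  sig7 = max2(-2, -2) = -2
  sig9 = min2(-2, -2) = -2
  sig11 = lenl([-2]) = 1
  sig13 = min2(-2, -2) = -2
  sig14 = min2(-2, 1) = -2

Second demand — change propagation:
  sig11: re-runs because src3 [-2]->[6, -4, 6, 6]; new result 4.
  sig14: re-runs because sig11 1->4; new result -2 (unchanged).

sig14 now evaluates to -2.
Run set: sig11, sig14 (2 run).
Changed values: src3, sig11.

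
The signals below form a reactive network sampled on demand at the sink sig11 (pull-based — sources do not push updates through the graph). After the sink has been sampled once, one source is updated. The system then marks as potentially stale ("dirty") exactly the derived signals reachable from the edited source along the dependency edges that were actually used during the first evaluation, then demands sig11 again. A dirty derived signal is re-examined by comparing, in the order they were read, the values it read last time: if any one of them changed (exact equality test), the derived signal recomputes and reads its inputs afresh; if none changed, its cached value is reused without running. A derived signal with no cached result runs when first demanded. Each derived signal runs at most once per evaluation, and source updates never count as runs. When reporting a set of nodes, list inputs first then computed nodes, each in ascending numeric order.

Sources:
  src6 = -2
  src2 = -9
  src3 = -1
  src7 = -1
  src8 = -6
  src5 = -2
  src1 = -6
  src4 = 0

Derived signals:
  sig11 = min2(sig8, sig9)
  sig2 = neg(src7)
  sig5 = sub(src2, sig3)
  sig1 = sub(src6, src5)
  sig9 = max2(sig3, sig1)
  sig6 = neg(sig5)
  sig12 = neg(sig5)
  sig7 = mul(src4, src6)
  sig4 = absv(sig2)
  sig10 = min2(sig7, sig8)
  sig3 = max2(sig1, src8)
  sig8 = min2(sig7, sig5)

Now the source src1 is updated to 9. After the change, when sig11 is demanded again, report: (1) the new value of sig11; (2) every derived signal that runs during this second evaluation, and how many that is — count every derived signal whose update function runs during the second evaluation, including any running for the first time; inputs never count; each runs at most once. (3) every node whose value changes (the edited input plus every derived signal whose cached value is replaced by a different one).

Initial pass — values computed on the first demand:
  sig1 = sub(-2, -2) = 0
  sig3 = max2(0, -6) = 0
  sig5 = sub(-9, 0) = -9
  sig7 = mul(0, -2) = 0
  sig8 = min2(0, -9) = -9
  sig9 = max2(0, 0) = 0
  sig11 = min2(-9, 0) = -9

Second demand — change propagation:
  no demanded computation ever read src1, so the edit dirties nothing and nothing runs.

The important point: nothing the output needs ever reads src1, so the edit is invisible to it.

sig11 now evaluates to -9.
Run set: none (0 run).
Changed values: src1.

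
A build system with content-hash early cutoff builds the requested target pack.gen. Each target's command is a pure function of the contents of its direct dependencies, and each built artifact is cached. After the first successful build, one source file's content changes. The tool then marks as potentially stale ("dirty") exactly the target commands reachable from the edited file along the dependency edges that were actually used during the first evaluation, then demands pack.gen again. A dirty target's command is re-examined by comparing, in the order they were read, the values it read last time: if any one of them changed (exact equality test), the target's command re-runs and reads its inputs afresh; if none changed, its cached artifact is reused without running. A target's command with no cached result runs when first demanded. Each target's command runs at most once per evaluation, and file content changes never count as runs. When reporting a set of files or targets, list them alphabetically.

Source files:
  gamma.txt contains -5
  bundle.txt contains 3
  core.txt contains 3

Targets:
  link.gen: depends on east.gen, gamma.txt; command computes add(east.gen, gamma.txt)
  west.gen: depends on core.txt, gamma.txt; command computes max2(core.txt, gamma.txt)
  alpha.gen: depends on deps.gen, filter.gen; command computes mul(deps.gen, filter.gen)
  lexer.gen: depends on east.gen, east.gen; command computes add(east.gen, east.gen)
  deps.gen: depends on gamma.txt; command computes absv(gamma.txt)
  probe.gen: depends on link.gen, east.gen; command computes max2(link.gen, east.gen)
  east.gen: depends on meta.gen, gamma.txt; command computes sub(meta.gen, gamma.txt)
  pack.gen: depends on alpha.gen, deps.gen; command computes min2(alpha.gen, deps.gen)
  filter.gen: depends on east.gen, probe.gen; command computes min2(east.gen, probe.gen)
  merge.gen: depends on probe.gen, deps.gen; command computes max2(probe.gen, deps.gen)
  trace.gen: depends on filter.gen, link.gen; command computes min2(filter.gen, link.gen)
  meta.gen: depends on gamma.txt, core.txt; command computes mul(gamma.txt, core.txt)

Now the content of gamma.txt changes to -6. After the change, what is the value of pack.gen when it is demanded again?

New value of pack.gen: -72.

First evaluation (everything demanded from the output):
  deps.gen = absv(-5) = 5
  meta.gen = mul(-5, 3) = -15
  east.gen = sub(-15, -5) = -10
  link.gen = add(-10, -5) = -15
  probe.gen = max2(-15, -10) = -10
  filter.gen = min2(-10, -10) = -10
  alpha.gen = mul(5, -10) = -50
  pack.gen = min2(-50, 5) = -50

Propagation after the edit:
  deps.gen: runs — gamma.txt -5->-6; result 6.
  meta.gen: runs — gamma.txt -5->-6; result -18.
  east.gen: runs — meta.gen -15->-18; gamma.txt -5->-6; result -12.
  link.gen: runs — east.gen -10->-12; gamma.txt -5->-6; result -18.
  probe.gen: runs — link.gen -15->-18; east.gen -10->-12; result -12.
  filter.gen: runs — east.gen -10->-12; probe.gen -10->-12; result -12.
  alpha.gen: runs — deps.gen 5->6; filter.gen -10->-12; result -72.
  pack.gen: runs — alpha.gen -50->-72; deps.gen 5->6; result -72.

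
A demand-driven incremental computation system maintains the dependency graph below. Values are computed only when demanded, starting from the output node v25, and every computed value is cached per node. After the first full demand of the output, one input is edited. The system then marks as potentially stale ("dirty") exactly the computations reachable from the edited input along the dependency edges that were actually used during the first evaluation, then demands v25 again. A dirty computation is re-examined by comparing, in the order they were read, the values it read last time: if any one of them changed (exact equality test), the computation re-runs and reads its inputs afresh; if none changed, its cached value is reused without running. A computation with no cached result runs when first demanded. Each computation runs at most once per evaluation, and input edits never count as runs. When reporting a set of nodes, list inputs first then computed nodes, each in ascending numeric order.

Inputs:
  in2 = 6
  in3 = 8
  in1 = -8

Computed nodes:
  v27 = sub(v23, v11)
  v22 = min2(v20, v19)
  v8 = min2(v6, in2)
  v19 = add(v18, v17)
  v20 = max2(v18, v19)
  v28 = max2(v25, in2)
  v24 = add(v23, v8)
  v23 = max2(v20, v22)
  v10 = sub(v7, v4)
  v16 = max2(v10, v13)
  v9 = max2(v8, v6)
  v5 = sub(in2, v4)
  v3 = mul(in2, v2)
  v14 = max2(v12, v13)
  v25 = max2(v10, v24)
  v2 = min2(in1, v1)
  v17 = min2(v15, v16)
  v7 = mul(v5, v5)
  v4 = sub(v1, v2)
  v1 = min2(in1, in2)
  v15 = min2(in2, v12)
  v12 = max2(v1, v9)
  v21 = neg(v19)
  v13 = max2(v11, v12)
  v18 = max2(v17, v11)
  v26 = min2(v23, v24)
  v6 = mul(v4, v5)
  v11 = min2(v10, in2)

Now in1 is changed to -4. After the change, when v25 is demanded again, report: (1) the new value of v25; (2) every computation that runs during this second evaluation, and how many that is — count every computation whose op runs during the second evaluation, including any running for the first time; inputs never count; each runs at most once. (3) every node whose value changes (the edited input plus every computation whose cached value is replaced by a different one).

First evaluation (everything demanded from the output):
  v1 = min2(-8, 6) = -8
  v2 = min2(-8, -8) = -8
  v4 = sub(-8, -8) = 0
  v5 = sub(6, 0) = 6
  v6 = mul(0, 6) = 0
  v7 = mul(6, 6) = 36
  v8 = min2(0, 6) = 0
  v9 = max2(0, 0) = 0
  v10 = sub(36, 0) = 36
  v11 = min2(36, 6) = 6
  v12 = max2(-8, 0) = 0
  v13 = max2(6, 0) = 6
  v15 = min2(6, 0) = 0
  v16 = max2(36, 6) = 36
  v17 = min2(0, 36) = 0
  v18 = max2(0, 6) = 6
  v19 = add(6, 0) = 6
  v20 = max2(6, 6) = 6
  v22 = min2(6, 6) = 6
  v23 = max2(6, 6) = 6
  v24 = add(6, 0) = 6
  v25 = max2(36, 6) = 36

Propagation after the edit:
  v1: runs — in1 -8->-4; result -4.
  v2: runs — in1 -8->-4; v1 -8->-4; result -4.
  v4: runs — v1 -8->-4; v2 -8->-4; result 0 (same value as before).
  v5: checked — values it read are unchanged (in2 unchanged, v4 unchanged); reused cached 6 without running.
  v6: checked — values it read are unchanged (v4 unchanged, v5 unchanged); reused cached 0 without running.
  v7: checked — values it read are unchanged (v5 unchanged, v5 unchanged); reused cached 36 without running.
  v8: checked — values it read are unchanged (v6 unchanged, in2 unchanged); reused cached 0 without running.
  v9: checked — values it read are unchanged (v8 unchanged, v6 unchanged); reused cached 0 without running.
  v10: checked — values it read are unchanged (v7 unchanged, v4 unchanged); reused cached 36 without running.
  v11: checked — values it read are unchanged (v10 unchanged, in2 unchanged); reused cached 6 without running.
  v12: runs — v1 -8->-4; result 0 (same value as before).
  v13: checked — values it read are unchanged (v11 unchanged, v12 unchanged); reused cached 6 without running.
  v15: checked — values it read are unchanged (in2 unchanged, v12 unchanged); reused cached 0 without running.
  v16: checked — values it read are unchanged (v10 unchanged, v13 unchanged); reused cached 36 without running.
  v17: checked — values it read are unchanged (v15 unchanged, v16 unchanged); reused cached 0 without running.
  v18: checked — values it read are unchanged (v17 unchanged, v11 unchanged); reused cached 6 without running.
  v19: checked — values it read are unchanged (v18 unchanged, v17 unchanged); reused cached 6 without running.
  v20: checked — values it read are unchanged (v18 unchanged, v19 unchanged); reused cached 6 without running.
  v22: checked — values it read are unchanged (v20 unchanged, v19 unchanged); reused cached 6 without running.
  v23: checked — values it read are unchanged (v20 unchanged, v22 unchanged); reused cached 6 without running.
  v24: checked — values it read are unchanged (v23 unchanged, v8 unchanged); reused cached 6 without running.
  v25: checked — values it read are unchanged (v10 unchanged, v24 unchanged); reused cached 36 without running.

Key observation: the cutoff stops propagation at v5 — its inputs' values are unchanged, so it reuses its cache.

New value of v25: 36.
Computations that run: v1, v2, v4, v12 — 4 in total.
Values that change: in1, v1, v2.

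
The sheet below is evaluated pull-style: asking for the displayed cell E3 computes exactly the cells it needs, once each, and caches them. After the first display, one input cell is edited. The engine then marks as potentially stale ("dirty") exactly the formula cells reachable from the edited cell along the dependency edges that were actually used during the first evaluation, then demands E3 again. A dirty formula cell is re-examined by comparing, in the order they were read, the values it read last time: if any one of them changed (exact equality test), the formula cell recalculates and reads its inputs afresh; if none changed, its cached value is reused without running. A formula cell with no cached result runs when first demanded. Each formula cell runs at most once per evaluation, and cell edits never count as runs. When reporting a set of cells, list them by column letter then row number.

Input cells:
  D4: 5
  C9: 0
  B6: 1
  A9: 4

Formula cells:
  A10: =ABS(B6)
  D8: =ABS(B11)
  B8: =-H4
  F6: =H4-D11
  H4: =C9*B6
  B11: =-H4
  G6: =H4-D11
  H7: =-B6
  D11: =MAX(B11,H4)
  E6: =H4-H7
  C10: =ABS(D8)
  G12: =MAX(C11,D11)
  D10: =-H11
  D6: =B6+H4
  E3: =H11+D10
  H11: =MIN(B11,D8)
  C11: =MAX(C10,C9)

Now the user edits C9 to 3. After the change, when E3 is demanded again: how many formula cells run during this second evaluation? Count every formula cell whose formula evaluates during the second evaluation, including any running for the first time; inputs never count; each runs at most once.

First demand of the output computes:
  H4 = 0 * 1 = 0
  B11 = -(0) = 0
  D8 = ABS(0) = 0
  H11 = MIN(0, 0) = 0
  D10 = -(0) = 0
  E3 = 0 + 0 = 0

After the edit, cleaning proceeds:
  H4: a read changed (C9 0->3) — executes, giving 3.
  B11: a read changed (H4 0->3) — executes, giving -3.
  D8: a read changed (B11 0->-3) — executes, giving 3.
  H11: a read changed (B11 0->-3; D8 0->3) — executes, giving -3.
  D10: a read changed (H11 0->-3) — executes, giving 3.
  E3: a read changed (H11 0->-3; D10 0->3) — executes, giving 0 — identical to its old value.

6 formula cells run: B11, D8, D10, E3, H4, H11.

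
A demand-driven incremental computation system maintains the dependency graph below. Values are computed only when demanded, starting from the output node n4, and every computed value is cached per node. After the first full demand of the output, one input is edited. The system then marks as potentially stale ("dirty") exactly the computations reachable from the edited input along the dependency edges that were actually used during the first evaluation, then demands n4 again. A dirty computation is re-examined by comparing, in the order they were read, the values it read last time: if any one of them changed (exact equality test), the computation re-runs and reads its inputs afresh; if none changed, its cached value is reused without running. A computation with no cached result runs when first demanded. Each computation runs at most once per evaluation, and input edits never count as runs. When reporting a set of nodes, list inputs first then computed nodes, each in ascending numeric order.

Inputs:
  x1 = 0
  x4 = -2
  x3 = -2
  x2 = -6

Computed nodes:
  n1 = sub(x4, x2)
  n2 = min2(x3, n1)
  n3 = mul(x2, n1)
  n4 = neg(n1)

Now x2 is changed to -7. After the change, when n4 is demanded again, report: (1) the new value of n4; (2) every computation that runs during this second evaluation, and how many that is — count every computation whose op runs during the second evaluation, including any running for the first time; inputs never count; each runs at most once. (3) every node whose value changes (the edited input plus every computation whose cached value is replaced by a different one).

New value of n4: -5.
Computations that run: n1, n4 — 2 in total.
Values that change: x2, n1, n4.

First evaluation (everything demanded from the output):
  n1 = sub(-2, -6) = 4
  n4 = neg(4) = -4

Propagation after the edit:
  n1: runs — x2 -6->-7; result 5.
  n4: runs — n1 4->5; result -5.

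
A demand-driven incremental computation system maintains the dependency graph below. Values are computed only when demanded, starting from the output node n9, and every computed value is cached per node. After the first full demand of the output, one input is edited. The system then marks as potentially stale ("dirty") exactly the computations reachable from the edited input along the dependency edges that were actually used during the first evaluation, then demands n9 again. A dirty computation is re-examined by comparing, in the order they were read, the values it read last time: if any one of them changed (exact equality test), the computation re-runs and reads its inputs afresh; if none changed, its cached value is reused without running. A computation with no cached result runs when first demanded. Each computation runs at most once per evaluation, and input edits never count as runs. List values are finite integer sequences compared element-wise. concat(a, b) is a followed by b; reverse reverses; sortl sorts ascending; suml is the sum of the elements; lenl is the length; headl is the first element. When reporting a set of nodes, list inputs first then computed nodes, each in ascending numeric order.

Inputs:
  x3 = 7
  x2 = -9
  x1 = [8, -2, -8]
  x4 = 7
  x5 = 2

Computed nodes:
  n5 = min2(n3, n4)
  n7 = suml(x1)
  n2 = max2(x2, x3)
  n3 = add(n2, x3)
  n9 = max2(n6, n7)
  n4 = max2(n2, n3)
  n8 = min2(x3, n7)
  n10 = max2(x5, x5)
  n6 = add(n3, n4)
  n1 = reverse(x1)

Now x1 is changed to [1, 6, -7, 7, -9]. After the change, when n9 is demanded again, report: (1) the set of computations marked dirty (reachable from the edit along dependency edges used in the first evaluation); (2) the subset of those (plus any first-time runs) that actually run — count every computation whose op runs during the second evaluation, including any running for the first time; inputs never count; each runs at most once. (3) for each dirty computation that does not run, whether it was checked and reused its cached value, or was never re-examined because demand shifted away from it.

Marked dirty: n7, n9.
Computations that run: n7 — 1 in total.
Checked but reused from cache: n9.
Key observation: the change is absorbed at n7 — it re-runs but produces the same value, and the output's value is unchanged.

First evaluation (everything demanded from the output):
  n2 = max2(-9, 7) = 7
  n3 = add(7, 7) = 14
  n4 = max2(7, 14) = 14
  n6 = add(14, 14) = 28
  n7 = suml([8, -2, -8]) = -2
  n9 = max2(28, -2) = 28

Propagation after the edit:
  n7: runs — x1 [8, -2, -8]->[1, 6, -7, 7, -9]; result -2 (same value as before).
  n9: checked — values it read are unchanged (n6 unchanged, n7 unchanged); reused cached 28 without running.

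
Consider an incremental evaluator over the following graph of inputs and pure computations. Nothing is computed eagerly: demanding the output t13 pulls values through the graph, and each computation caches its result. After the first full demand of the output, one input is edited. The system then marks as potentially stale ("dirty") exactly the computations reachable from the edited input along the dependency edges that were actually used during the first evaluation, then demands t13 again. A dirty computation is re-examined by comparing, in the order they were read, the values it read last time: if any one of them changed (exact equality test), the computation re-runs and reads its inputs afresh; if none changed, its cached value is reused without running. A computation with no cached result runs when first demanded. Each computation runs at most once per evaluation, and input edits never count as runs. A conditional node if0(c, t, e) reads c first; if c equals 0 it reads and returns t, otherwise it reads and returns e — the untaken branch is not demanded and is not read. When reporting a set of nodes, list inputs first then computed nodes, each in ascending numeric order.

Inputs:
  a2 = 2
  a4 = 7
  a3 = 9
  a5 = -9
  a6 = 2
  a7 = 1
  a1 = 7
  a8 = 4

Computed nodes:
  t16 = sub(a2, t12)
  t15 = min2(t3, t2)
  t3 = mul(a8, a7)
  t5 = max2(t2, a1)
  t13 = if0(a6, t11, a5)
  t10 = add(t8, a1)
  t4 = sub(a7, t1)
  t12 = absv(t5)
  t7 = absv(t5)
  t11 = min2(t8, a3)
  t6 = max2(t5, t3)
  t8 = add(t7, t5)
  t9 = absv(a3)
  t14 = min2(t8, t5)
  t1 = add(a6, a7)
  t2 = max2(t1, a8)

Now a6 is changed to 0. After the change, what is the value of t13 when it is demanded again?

Initial pass — values computed on the first demand:
  t13 = if0(a6=2 -> else branch a5) = -9

Second demand — change propagation:
  t1: newly demanded (no cache) — executes and yields 1.
  t2: newly demanded (no cache) — executes and yields 4.
  t5: newly demanded (no cache) — executes and yields 7.
  t7: newly demanded (no cache) — executes and yields 7.
  t8: newly demanded (no cache) — executes and yields 14.
  t11: newly demanded (no cache) — executes and yields 9.
  t13: re-runs because a6 2->0; new result 9.

The important point: the flipped condition pulls in fresh nodes; t1, t2, t5, t7, t8, t11 run for the first time.

t13 now evaluates to 9.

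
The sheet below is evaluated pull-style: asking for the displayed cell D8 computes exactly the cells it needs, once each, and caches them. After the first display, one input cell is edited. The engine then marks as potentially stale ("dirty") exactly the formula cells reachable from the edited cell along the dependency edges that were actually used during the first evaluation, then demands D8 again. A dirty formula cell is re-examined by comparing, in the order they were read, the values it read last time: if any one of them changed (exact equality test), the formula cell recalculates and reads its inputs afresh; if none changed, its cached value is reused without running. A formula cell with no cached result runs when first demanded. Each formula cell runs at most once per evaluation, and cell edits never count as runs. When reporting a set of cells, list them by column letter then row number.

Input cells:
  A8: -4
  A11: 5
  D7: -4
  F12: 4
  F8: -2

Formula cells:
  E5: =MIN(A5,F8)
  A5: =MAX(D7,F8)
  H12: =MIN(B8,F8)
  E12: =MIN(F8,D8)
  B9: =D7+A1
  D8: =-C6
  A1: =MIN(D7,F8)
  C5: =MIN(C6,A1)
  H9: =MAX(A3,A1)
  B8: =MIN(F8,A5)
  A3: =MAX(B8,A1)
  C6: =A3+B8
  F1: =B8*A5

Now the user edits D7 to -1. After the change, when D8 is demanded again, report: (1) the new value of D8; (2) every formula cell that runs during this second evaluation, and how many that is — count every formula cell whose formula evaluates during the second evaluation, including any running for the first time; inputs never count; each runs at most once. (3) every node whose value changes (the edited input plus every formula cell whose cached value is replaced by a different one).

First demand of the output computes:
  A1 = MIN(-4, -2) = -4
  A5 = MAX(-4, -2) = -2
  B8 = MIN(-2, -2) = -2
  A3 = MAX(-2, -4) = -2
  C6 = -2 + -2 = -4
  D8 = -(-4) = 4

After the edit, cleaning proceeds:
  A1: a read changed (D7 -4->-1) — executes, giving -2.
  A5: a read changed (D7 -4->-1) — executes, giving -1.
  B8: a read changed (A5 -2->-1) — executes, giving -2 — identical to its old value.
  A3: a read changed (A1 -4->-2) — executes, giving -2 — identical to its old value.
  C6: dirty, but its reads are unchanged (A3 unchanged, B8 unchanged); cached -4 stands.
  D8: dirty, but its reads are unchanged (C6 unchanged); cached 4 stands.

Note where the cutoff bites: C6 is checked, finds nothing changed, and keeps its cache.

Demanding D8 again yields 4.
4 formula cells run: A1, A3, A5, B8.
The nodes whose values change: A1, A5, D7.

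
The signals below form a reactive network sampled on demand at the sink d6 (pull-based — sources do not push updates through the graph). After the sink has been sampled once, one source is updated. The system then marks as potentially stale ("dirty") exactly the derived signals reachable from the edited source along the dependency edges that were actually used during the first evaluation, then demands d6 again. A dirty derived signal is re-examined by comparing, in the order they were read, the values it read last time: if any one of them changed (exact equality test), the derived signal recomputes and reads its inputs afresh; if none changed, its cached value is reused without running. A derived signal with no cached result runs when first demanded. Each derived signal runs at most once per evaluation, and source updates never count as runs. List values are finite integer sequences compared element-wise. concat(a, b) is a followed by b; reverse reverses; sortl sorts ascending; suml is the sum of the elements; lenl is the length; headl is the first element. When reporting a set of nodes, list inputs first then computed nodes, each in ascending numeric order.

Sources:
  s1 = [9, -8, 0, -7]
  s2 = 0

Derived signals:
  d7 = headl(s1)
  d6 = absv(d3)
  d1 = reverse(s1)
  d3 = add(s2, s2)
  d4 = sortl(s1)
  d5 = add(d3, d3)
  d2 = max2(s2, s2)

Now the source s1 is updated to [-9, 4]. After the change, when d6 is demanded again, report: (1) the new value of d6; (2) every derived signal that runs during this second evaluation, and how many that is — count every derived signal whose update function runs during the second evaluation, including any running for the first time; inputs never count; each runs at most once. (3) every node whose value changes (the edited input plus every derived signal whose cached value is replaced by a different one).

d6 now evaluates to 0.
Run set: none (0 run).
Changed values: s1.
The important point: nothing the output needs ever reads s1, so the edit is invisible to it.

Initial pass — values computed on the first demand:
  d3 = add(0, 0) = 0
  d6 = absv(0) = 0

Second demand — change propagation:
  no demanded computation ever read s1, so the edit dirties nothing and nothing runs.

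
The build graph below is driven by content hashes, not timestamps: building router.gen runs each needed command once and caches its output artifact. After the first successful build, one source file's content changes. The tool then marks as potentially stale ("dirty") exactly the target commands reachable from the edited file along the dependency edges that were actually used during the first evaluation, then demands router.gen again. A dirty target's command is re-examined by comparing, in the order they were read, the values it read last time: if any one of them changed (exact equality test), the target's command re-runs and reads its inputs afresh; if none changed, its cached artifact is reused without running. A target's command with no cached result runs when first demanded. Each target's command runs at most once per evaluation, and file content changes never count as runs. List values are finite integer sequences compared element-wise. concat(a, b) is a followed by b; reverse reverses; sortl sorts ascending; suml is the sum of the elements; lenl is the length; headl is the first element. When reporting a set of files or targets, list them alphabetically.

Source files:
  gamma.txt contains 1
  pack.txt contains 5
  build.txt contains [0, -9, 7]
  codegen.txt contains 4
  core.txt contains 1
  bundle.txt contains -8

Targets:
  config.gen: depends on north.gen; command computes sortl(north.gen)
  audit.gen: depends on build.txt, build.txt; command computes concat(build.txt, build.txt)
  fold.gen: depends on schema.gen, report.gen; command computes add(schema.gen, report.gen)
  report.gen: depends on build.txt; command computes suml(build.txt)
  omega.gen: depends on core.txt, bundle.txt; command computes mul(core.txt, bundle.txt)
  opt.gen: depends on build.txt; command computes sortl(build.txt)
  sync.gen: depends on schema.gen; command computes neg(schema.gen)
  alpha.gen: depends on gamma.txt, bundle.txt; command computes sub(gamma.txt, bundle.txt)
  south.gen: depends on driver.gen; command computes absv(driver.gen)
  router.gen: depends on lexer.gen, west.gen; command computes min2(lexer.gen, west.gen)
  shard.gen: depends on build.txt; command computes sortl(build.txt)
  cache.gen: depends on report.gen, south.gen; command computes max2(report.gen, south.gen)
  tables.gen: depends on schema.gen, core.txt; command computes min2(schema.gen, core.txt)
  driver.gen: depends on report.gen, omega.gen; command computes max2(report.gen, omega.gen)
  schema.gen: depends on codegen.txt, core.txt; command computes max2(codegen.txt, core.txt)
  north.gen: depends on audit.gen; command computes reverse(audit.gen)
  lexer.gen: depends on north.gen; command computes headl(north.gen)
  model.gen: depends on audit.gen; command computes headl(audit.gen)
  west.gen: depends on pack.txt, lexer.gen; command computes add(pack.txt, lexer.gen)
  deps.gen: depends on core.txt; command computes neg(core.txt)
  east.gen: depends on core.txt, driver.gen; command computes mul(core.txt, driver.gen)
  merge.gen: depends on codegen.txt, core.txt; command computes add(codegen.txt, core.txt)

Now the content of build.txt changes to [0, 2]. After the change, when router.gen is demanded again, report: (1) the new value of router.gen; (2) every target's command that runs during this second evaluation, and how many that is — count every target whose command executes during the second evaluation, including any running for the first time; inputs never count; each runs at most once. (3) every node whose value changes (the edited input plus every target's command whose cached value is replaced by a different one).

router.gen now evaluates to 2.
Run set: audit.gen, lexer.gen, north.gen, router.gen, west.gen (5 run).
Changed values: audit.gen, build.txt, lexer.gen, north.gen, router.gen, west.gen.

Initial pass — values computed on the first demand:
  audit.gen = concat([0, -9, 7], [0, -9, 7]) = [0, -9, 7, 0, -9, 7]
  north.gen = reverse([0, -9, 7, 0, -9, 7]) = [7, -9, 0, 7, -9, 0]
  lexer.gen = headl([7, -9, 0, 7, -9, 0]) = 7
  west.gen = add(5, 7) = 12
  router.gen = min2(7, 12) = 7

Second demand — change propagation:
  audit.gen: re-runs because build.txt [0, -9, 7]->[0, 2]; build.txt [0, -9, 7]->[0, 2]; new result [0, 2, 0, 2].
  north.gen: re-runs because audit.gen [0, -9, 7, 0, -9, 7]->[0, 2, 0, 2]; new result [2, 0, 2, 0].
  lexer.gen: re-runs because north.gen [7, -9, 0, 7, -9, 0]->[2, 0, 2, 0]; new result 2.
  west.gen: re-runs because lexer.gen 7->2; new result 7.
  router.gen: re-runs because lexer.gen 7->2; west.gen 12->7; new result 2.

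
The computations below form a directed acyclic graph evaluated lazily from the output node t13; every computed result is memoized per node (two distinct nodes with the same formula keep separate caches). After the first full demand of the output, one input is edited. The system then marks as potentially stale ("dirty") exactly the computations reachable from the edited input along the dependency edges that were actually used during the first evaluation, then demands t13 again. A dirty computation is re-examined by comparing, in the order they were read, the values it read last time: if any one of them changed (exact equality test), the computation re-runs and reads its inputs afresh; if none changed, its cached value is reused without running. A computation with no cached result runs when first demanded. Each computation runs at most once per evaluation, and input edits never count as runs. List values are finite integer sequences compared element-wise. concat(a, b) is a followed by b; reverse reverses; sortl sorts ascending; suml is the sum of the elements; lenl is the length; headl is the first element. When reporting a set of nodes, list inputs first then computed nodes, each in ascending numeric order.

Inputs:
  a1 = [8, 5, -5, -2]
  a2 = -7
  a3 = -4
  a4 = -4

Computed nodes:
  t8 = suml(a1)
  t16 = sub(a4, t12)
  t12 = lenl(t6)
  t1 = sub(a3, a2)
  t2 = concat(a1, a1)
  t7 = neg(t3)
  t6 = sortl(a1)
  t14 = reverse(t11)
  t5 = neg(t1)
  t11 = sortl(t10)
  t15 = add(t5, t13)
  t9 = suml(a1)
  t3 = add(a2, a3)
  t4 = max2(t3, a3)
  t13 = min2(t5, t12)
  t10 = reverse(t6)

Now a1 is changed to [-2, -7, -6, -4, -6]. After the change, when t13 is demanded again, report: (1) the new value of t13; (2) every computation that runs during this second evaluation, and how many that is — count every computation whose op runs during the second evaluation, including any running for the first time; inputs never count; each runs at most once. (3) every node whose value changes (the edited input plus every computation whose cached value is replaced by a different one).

Demanding t13 again yields -3.
3 computations run: t6, t12, t13.
The nodes whose values change: a1, t6, t12.

First demand of the output computes:
  t1 = sub(-4, -7) = 3
  t5 = neg(3) = -3
  t6 = sortl([8, 5, -5, -2]) = [-5, -2, 5, 8]
  t12 = lenl([-5, -2, 5, 8]) = 4
  t13 = min2(-3, 4) = -3

After the edit, cleaning proceeds:
  t6: a read changed (a1 [8, 5, -5, -2]->[-2, -7, -6, -4, -6]) — executes, giving [-7, -6, -6, -4, -2].
  t12: a read changed (t6 [-5, -2, 5, 8]->[-7, -6, -6, -4, -2]) — executes, giving 5.
  t13: a read changed (t12 4->5) — executes, giving -3 — identical to its old value.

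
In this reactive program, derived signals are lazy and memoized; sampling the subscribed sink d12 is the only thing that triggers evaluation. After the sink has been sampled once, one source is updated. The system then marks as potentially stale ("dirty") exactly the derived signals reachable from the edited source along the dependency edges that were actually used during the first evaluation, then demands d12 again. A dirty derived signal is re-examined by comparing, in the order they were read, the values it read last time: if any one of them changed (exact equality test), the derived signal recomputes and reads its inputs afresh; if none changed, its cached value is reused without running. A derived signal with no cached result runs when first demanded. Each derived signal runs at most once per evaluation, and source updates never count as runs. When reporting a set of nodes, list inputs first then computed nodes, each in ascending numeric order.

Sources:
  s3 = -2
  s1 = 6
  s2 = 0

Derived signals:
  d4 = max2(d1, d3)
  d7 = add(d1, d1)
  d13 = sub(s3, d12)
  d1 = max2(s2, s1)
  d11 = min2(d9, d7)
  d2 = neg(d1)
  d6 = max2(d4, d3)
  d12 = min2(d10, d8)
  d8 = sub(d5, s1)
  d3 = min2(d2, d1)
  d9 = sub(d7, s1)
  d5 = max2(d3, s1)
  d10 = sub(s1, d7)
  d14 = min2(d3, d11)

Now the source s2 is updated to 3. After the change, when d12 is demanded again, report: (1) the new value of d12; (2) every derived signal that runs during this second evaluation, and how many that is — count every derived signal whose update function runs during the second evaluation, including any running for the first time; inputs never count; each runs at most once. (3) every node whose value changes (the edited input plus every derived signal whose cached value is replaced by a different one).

First demand of the output computes:
  d1 = max2(0, 6) = 6
  d2 = neg(6) = -6
  d3 = min2(-6, 6) = -6
  d5 = max2(-6, 6) = 6
  d7 = add(6, 6) = 12
  d8 = sub(6, 6) = 0
  d10 = sub(6, 12) = -6
  d12 = min2(-6, 0) = -6

After the edit, cleaning proceeds:
  d1: a read changed (s2 0->3) — executes, giving 6 — identical to its old value.
  d2: dirty, but its reads are unchanged (d1 unchanged); cached -6 stands.
  d3: dirty, but its reads are unchanged (d2 unchanged, d1 unchanged); cached -6 stands.
  d5: dirty, but its reads are unchanged (d3 unchanged, s1 unchanged); cached 6 stands.
  d7: dirty, but its reads are unchanged (d1 unchanged, d1 unchanged); cached 12 stands.
  d8: dirty, but its reads are unchanged (d5 unchanged, s1 unchanged); cached 0 stands.
  d10: dirty, but its reads are unchanged (s1 unchanged, d7 unchanged); cached -6 stands.
  d12: dirty, but its reads are unchanged (d10 unchanged, d8 unchanged); cached -6 stands.

Note the absorption at d1: it re-runs yet its value is the same, leaving the output's value untouched.

Demanding d12 again yields -6.
1 derived signals run: d1.
The nodes whose values change: s2.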